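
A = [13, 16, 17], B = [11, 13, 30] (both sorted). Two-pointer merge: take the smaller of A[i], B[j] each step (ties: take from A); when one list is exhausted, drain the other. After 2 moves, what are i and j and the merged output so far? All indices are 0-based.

i=1, j=1, merged so far=[11, 13]

i=0 j=0: A[i]=13>B[j]=11 take 11, j++
i=0 j=1: A[i]=13<=B[j]=13 take 13, i++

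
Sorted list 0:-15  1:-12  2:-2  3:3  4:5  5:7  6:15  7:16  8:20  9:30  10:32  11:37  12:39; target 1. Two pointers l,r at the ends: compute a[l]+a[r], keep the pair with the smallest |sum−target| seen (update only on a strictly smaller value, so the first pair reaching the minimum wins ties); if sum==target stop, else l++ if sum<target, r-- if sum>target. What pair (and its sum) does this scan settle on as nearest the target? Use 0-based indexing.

pair (-15, 16) with sum 1 (|Δ|=0)

l=0 r=12: -15+39=24 d=23 *, r--
l=0 r=11: -15+37=22 d=21 *, r--
l=0 r=10: -15+32=17 d=16 *, r--
l=0 r=9: -15+30=15 d=14 *, r--
l=0 r=8: -15+20=5 d=4 *, r--
l=0 r=7: -15+16=1 d=0 *, stop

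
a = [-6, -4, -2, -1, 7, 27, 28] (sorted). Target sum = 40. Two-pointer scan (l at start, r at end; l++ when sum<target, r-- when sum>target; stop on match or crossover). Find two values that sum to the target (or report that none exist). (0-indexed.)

no pair

l=0 r=6: -6+28=22 <40, l++
l=1 r=6: -4+28=24 <40, l++
l=2 r=6: -2+28=26 <40, l++
l=3 r=6: -1+28=27 <40, l++
l=4 r=6: 7+28=35 <40, l++
l=5 r=6: 27+28=55 >40, r--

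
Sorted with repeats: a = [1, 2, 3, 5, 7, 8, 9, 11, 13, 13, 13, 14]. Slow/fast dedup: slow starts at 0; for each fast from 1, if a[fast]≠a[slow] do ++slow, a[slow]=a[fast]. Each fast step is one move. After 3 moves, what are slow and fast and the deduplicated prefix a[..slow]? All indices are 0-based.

slow=3, fast=4, prefix=[1, 2, 3, 5]

slow=0 fast=1: a[fast]=2≠a[slow]=1 write a[1]=2, slow++,fast++
slow=1 fast=2: a[fast]=3≠a[slow]=2 write a[2]=3, slow++,fast++
slow=2 fast=3: a[fast]=5≠a[slow]=3 write a[3]=5, slow++,fast++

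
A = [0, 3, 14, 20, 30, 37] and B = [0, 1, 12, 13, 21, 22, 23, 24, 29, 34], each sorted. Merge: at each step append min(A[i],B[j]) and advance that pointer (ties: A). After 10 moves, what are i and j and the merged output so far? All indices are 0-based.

i=0 j=0: A[i]=0<=B[j]=0 take 0, i++
i=1 j=0: A[i]=3>B[j]=0 take 0, j++
i=1 j=1: A[i]=3>B[j]=1 take 1, j++
i=1 j=2: A[i]=3<=B[j]=12 take 3, i++
i=2 j=2: A[i]=14>B[j]=12 take 12, j++
i=2 j=3: A[i]=14>B[j]=13 take 13, j++
i=2 j=4: A[i]=14<=B[j]=21 take 14, i++
i=3 j=4: A[i]=20<=B[j]=21 take 20, i++
i=4 j=4: A[i]=30>B[j]=21 take 21, j++
i=4 j=5: A[i]=30>B[j]=22 take 22, j++

i=4, j=6, merged so far=[0, 0, 1, 3, 12, 13, 14, 20, 21, 22]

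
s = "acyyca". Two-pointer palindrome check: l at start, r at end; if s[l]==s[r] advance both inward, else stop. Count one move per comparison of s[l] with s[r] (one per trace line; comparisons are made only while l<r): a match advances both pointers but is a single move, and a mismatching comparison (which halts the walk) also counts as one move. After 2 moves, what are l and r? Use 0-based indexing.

l=2, r=3

[0,5] 'a'=='a' → l++,r--
[1,4] 'c'=='c' → l++,r--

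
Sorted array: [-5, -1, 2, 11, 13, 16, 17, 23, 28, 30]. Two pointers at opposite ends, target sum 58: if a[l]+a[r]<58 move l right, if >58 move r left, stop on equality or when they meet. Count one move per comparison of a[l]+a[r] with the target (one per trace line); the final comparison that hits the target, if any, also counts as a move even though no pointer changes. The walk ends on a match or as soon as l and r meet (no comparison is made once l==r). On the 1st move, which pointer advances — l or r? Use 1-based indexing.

l

l=1 r=10: -5+30=25 <58, l++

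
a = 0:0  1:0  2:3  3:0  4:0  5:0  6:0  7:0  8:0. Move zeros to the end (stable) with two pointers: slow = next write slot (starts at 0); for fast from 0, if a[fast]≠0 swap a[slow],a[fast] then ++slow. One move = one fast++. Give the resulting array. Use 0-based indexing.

slow=0 fast=0: a[fast]=0, fast++
slow=0 fast=1: a[fast]=0, fast++
slow=0 fast=2: a[fast]=3≠0 swap→a[0]=3, slow++,fast++
slow=1 fast=3: a[fast]=0, fast++
slow=1 fast=4: a[fast]=0, fast++
slow=1 fast=5: a[fast]=0, fast++
slow=1 fast=6: a[fast]=0, fast++
slow=1 fast=7: a[fast]=0, fast++
slow=1 fast=8: a[fast]=0, fast++

[3, 0, 0, 0, 0, 0, 0, 0, 0]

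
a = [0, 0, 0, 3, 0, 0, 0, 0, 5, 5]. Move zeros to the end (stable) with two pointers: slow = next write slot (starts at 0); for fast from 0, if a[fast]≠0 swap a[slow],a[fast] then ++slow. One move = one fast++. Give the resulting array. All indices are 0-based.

slow=0 fast=0: a[fast]=0, fast++
slow=0 fast=1: a[fast]=0, fast++
slow=0 fast=2: a[fast]=0, fast++
slow=0 fast=3: a[fast]=3≠0 swap→a[0]=3, slow++,fast++
slow=1 fast=4: a[fast]=0, fast++
slow=1 fast=5: a[fast]=0, fast++
slow=1 fast=6: a[fast]=0, fast++
slow=1 fast=7: a[fast]=0, fast++
slow=1 fast=8: a[fast]=5≠0 swap→a[1]=5, slow++,fast++
slow=2 fast=9: a[fast]=5≠0 swap→a[2]=5, slow++,fast++

[3, 5, 5, 0, 0, 0, 0, 0, 0, 0]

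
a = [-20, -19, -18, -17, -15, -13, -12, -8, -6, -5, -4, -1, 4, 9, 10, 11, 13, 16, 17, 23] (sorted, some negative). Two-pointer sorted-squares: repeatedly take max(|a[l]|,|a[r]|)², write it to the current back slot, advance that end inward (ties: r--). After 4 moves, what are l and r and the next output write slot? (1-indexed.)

[1,20] |-20|<=|23| out[20]=529 → r--
[1,19] |-20|>|17| out[19]=400 → l++
[2,19] |-19|>|17| out[18]=361 → l++
[3,19] |-18|>|17| out[17]=324 → l++

l=4, r=19, next write slot=16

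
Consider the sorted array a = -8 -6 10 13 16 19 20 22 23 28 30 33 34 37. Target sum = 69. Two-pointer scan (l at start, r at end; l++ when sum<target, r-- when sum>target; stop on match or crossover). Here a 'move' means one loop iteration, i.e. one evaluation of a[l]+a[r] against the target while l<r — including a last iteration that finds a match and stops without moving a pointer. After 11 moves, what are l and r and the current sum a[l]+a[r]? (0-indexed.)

[0,13] -8+37=29 <69 → l++
[1,13] -6+37=31 <69 → l++
[2,13] 10+37=47 <69 → l++
[3,13] 13+37=50 <69 → l++
[4,13] 16+37=53 <69 → l++
[5,13] 19+37=56 <69 → l++
[6,13] 20+37=57 <69 → l++
[7,13] 22+37=59 <69 → l++
[8,13] 23+37=60 <69 → l++
[9,13] 28+37=65 <69 → l++
[10,13] 30+37=67 <69 → l++

l=11, r=13, sum=70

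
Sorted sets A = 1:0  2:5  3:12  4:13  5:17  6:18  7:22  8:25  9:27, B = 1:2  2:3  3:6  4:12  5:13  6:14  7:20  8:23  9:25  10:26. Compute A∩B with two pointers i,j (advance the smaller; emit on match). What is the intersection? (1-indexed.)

intersection = [12, 13, 25]

i=1 j=1: 0<2, i++
i=2 j=1: 5>2, j++
i=2 j=2: 5>3, j++
i=2 j=3: 5<6, i++
i=3 j=3: 12>6, j++
i=3 j=4: 12==12 emit, i++,j++
i=4 j=5: 13==13 emit, i++,j++
i=5 j=6: 17>14, j++
i=5 j=7: 17<20, i++
i=6 j=7: 18<20, i++
i=7 j=7: 22>20, j++
i=7 j=8: 22<23, i++
i=8 j=8: 25>23, j++
i=8 j=9: 25==25 emit, i++,j++
i=9 j=10: 27>26, j++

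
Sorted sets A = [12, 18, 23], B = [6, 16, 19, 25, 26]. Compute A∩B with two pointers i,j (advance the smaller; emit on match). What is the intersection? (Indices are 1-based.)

i=1 j=1: 12>6, j++
i=1 j=2: 12<16, i++
i=2 j=2: 18>16, j++
i=2 j=3: 18<19, i++
i=3 j=3: 23>19, j++
i=3 j=4: 23<25, i++

intersection = []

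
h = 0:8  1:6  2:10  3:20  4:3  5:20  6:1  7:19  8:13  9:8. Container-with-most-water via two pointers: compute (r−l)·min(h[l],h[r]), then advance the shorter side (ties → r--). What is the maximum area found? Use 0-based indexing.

max area = 76

l=0 r=9: min(8,8)*9=72 best=72 *, r--
l=0 r=8: min(8,13)*8=64 best=72, l++
l=1 r=8: min(6,13)*7=42 best=72, l++
l=2 r=8: min(10,13)*6=60 best=72, l++
l=3 r=8: min(20,13)*5=65 best=72, r--
l=3 r=7: min(20,19)*4=76 best=76 *, r--
l=3 r=6: min(20,1)*3=3 best=76, r--
l=3 r=5: min(20,20)*2=40 best=76, r--
l=3 r=4: min(20,3)*1=3 best=76, r--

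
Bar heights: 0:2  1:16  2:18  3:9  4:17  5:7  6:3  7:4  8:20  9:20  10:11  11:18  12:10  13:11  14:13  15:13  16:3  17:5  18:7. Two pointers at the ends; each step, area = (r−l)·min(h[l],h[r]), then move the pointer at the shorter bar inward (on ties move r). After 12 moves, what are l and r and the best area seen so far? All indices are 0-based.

[0,18] min(2,7)*18=36 best=36 * → l++
[1,18] min(16,7)*17=119 best=119 * → r--
[1,17] min(16,5)*16=80 best=119 → r--
[1,16] min(16,3)*15=45 best=119 → r--
[1,15] min(16,13)*14=182 best=182 * → r--
[1,14] min(16,13)*13=169 best=182 → r--
[1,13] min(16,11)*12=132 best=182 → r--
[1,12] min(16,10)*11=110 best=182 → r--
[1,11] min(16,18)*10=160 best=182 → l++
[2,11] min(18,18)*9=162 best=182 → r--
[2,10] min(18,11)*8=88 best=182 → r--
[2,9] min(18,20)*7=126 best=182 → l++

l=3, r=9, best area=182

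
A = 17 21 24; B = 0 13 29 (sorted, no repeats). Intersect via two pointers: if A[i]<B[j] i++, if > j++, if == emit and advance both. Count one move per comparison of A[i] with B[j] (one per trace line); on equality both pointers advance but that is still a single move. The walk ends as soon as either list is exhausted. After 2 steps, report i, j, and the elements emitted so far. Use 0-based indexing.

i=0 j=0: 17>0, j++
i=0 j=1: 17>13, j++

i=0, j=2, emitted=[]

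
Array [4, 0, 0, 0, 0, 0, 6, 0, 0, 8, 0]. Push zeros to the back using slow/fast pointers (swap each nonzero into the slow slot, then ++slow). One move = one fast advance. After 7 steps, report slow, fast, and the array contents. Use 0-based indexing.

slow=2, fast=7, a=[4, 6, 0, 0, 0, 0, 0, 0, 0, 8, 0]

(s=0,f=0) a[fast]=4≠0 swap→a[0]=4 → slow++,fast++
(s=1,f=1) a[fast]=0 → fast++
(s=1,f=2) a[fast]=0 → fast++
(s=1,f=3) a[fast]=0 → fast++
(s=1,f=4) a[fast]=0 → fast++
(s=1,f=5) a[fast]=0 → fast++
(s=1,f=6) a[fast]=6≠0 swap→a[1]=6 → slow++,fast++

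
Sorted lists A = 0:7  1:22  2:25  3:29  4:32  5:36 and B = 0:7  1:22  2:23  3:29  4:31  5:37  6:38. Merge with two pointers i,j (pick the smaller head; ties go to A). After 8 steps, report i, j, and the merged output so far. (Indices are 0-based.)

i=0 j=0: A[i]=7<=B[j]=7 take 7, i++
i=1 j=0: A[i]=22>B[j]=7 take 7, j++
i=1 j=1: A[i]=22<=B[j]=22 take 22, i++
i=2 j=1: A[i]=25>B[j]=22 take 22, j++
i=2 j=2: A[i]=25>B[j]=23 take 23, j++
i=2 j=3: A[i]=25<=B[j]=29 take 25, i++
i=3 j=3: A[i]=29<=B[j]=29 take 29, i++
i=4 j=3: A[i]=32>B[j]=29 take 29, j++

i=4, j=4, merged so far=[7, 7, 22, 22, 23, 25, 29, 29]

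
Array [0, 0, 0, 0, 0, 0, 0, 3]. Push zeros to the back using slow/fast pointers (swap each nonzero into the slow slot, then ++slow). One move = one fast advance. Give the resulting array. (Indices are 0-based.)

[3, 0, 0, 0, 0, 0, 0, 0]

(s=0,f=0) a[fast]=0 → fast++
(s=0,f=1) a[fast]=0 → fast++
(s=0,f=2) a[fast]=0 → fast++
(s=0,f=3) a[fast]=0 → fast++
(s=0,f=4) a[fast]=0 → fast++
(s=0,f=5) a[fast]=0 → fast++
(s=0,f=6) a[fast]=0 → fast++
(s=0,f=7) a[fast]=3≠0 swap→a[0]=3 → slow++,fast++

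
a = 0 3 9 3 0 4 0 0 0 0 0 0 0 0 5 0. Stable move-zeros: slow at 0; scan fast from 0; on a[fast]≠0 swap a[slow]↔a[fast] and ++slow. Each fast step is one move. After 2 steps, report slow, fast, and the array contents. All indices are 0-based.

(s=0,f=0) a[fast]=0 → fast++
(s=0,f=1) a[fast]=3≠0 swap→a[0]=3 → slow++,fast++

slow=1, fast=2, a=[3, 0, 9, 3, 0, 4, 0, 0, 0, 0, 0, 0, 0, 0, 5, 0]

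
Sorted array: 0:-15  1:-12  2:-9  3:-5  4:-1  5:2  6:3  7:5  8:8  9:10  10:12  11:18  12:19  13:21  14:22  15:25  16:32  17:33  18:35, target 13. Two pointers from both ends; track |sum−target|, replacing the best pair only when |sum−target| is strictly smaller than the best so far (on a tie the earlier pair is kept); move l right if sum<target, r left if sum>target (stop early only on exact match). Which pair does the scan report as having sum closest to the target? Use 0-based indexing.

[0,18] -15+35=20 d=7 * → r--
[0,17] -15+33=18 d=5 * → r--
[0,16] -15+32=17 d=4 * → r--
[0,15] -15+25=10 d=3 * → l++
[1,15] -12+25=13 d=0 * → stop

pair (-12, 25) with sum 13 (|Δ|=0)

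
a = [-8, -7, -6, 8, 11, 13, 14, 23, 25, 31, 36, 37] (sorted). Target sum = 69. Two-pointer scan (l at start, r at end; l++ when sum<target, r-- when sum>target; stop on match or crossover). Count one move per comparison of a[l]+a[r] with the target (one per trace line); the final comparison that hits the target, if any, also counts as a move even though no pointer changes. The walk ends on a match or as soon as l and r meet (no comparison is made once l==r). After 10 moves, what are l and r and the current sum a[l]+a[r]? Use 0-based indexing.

[0,11] -8+37=29 <69 → l++
[1,11] -7+37=30 <69 → l++
[2,11] -6+37=31 <69 → l++
[3,11] 8+37=45 <69 → l++
[4,11] 11+37=48 <69 → l++
[5,11] 13+37=50 <69 → l++
[6,11] 14+37=51 <69 → l++
[7,11] 23+37=60 <69 → l++
[8,11] 25+37=62 <69 → l++
[9,11] 31+37=68 <69 → l++

l=10, r=11, sum=73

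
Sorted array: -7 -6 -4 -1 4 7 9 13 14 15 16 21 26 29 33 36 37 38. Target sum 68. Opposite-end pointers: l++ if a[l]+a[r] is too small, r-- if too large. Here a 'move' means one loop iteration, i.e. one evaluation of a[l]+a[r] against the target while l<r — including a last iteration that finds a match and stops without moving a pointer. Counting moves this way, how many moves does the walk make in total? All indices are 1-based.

[1,18] -7+38=31 <68 → l++
[2,18] -6+38=32 <68 → l++
[3,18] -4+38=34 <68 → l++
[4,18] -1+38=37 <68 → l++
[5,18] 4+38=42 <68 → l++
[6,18] 7+38=45 <68 → l++
[7,18] 9+38=47 <68 → l++
[8,18] 13+38=51 <68 → l++
[9,18] 14+38=52 <68 → l++
[10,18] 15+38=53 <68 → l++
[11,18] 16+38=54 <68 → l++
[12,18] 21+38=59 <68 → l++
[13,18] 26+38=64 <68 → l++
[14,18] 29+38=67 <68 → l++
[15,18] 33+38=71 >68 → r--
[15,17] 33+37=70 >68 → r--
[15,16] 33+36=69 >68 → r--

17 moves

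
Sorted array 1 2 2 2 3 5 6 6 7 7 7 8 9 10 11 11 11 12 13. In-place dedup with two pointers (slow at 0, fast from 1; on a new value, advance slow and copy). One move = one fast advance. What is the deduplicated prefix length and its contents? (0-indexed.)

length 12; prefix = [1, 2, 3, 5, 6, 7, 8, 9, 10, 11, 12, 13]

(s=0,f=1) a[fast]=2≠a[slow]=1 write a[1]=2 → slow++,fast++
(s=1,f=2) a[fast]=2=a[slow] dup → fast++
(s=1,f=3) a[fast]=2=a[slow] dup → fast++
(s=1,f=4) a[fast]=3≠a[slow]=2 write a[2]=3 → slow++,fast++
(s=2,f=5) a[fast]=5≠a[slow]=3 write a[3]=5 → slow++,fast++
(s=3,f=6) a[fast]=6≠a[slow]=5 write a[4]=6 → slow++,fast++
(s=4,f=7) a[fast]=6=a[slow] dup → fast++
(s=4,f=8) a[fast]=7≠a[slow]=6 write a[5]=7 → slow++,fast++
(s=5,f=9) a[fast]=7=a[slow] dup → fast++
(s=5,f=10) a[fast]=7=a[slow] dup → fast++
(s=5,f=11) a[fast]=8≠a[slow]=7 write a[6]=8 → slow++,fast++
(s=6,f=12) a[fast]=9≠a[slow]=8 write a[7]=9 → slow++,fast++
(s=7,f=13) a[fast]=10≠a[slow]=9 write a[8]=10 → slow++,fast++
(s=8,f=14) a[fast]=11≠a[slow]=10 write a[9]=11 → slow++,fast++
(s=9,f=15) a[fast]=11=a[slow] dup → fast++
(s=9,f=16) a[fast]=11=a[slow] dup → fast++
(s=9,f=17) a[fast]=12≠a[slow]=11 write a[10]=12 → slow++,fast++
(s=10,f=18) a[fast]=13≠a[slow]=12 write a[11]=13 → slow++,fast++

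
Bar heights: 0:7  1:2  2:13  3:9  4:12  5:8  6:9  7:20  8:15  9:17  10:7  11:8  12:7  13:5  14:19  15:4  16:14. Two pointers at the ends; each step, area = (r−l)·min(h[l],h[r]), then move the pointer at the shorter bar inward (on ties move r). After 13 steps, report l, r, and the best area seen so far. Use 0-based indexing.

l=0 r=16: min(7,14)*16=112 best=112 *, l++
l=1 r=16: min(2,14)*15=30 best=112, l++
l=2 r=16: min(13,14)*14=182 best=182 *, l++
l=3 r=16: min(9,14)*13=117 best=182, l++
l=4 r=16: min(12,14)*12=144 best=182, l++
l=5 r=16: min(8,14)*11=88 best=182, l++
l=6 r=16: min(9,14)*10=90 best=182, l++
l=7 r=16: min(20,14)*9=126 best=182, r--
l=7 r=15: min(20,4)*8=32 best=182, r--
l=7 r=14: min(20,19)*7=133 best=182, r--
l=7 r=13: min(20,5)*6=30 best=182, r--
l=7 r=12: min(20,7)*5=35 best=182, r--
l=7 r=11: min(20,8)*4=32 best=182, r--

l=7, r=10, best area=182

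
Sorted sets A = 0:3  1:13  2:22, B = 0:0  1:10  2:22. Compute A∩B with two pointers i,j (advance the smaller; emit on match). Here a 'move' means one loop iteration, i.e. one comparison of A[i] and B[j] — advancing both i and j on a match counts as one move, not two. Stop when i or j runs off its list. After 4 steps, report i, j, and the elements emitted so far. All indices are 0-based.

i=2, j=2, emitted=[]

i=0 j=0: 3>0, j++
i=0 j=1: 3<10, i++
i=1 j=1: 13>10, j++
i=1 j=2: 13<22, i++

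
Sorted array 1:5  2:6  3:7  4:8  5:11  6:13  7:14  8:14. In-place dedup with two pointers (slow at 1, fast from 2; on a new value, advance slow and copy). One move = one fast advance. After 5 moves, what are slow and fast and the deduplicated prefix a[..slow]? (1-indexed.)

slow=1 fast=2: a[fast]=6≠a[slow]=5 write a[2]=6, slow++,fast++
slow=2 fast=3: a[fast]=7≠a[slow]=6 write a[3]=7, slow++,fast++
slow=3 fast=4: a[fast]=8≠a[slow]=7 write a[4]=8, slow++,fast++
slow=4 fast=5: a[fast]=11≠a[slow]=8 write a[5]=11, slow++,fast++
slow=5 fast=6: a[fast]=13≠a[slow]=11 write a[6]=13, slow++,fast++

slow=6, fast=7, prefix=[5, 6, 7, 8, 11, 13]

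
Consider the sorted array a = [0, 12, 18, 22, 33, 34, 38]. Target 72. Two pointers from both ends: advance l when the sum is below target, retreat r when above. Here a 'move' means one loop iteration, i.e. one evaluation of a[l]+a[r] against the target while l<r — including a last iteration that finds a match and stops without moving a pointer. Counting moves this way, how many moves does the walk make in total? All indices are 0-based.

l=0 r=6: 0+38=38 <72, l++
l=1 r=6: 12+38=50 <72, l++
l=2 r=6: 18+38=56 <72, l++
l=3 r=6: 22+38=60 <72, l++
l=4 r=6: 33+38=71 <72, l++
l=5 r=6: 34+38=72, found

6 moves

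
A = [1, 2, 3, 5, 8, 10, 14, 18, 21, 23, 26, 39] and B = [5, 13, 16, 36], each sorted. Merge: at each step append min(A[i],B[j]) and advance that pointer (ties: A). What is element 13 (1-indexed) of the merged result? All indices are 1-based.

[i=1,j=1] A[i]=1<=B[j]=5 take 1 → i++
[i=2,j=1] A[i]=2<=B[j]=5 take 2 → i++
[i=3,j=1] A[i]=3<=B[j]=5 take 3 → i++
[i=4,j=1] A[i]=5<=B[j]=5 take 5 → i++
[i=5,j=1] A[i]=8>B[j]=5 take 5 → j++
[i=5,j=2] A[i]=8<=B[j]=13 take 8 → i++
[i=6,j=2] A[i]=10<=B[j]=13 take 10 → i++
[i=7,j=2] A[i]=14>B[j]=13 take 13 → j++
[i=7,j=3] A[i]=14<=B[j]=16 take 14 → i++
[i=8,j=3] A[i]=18>B[j]=16 take 16 → j++
[i=8,j=4] A[i]=18<=B[j]=36 take 18 → i++
[i=9,j=4] A[i]=21<=B[j]=36 take 21 → i++
[i=10,j=4] A[i]=23<=B[j]=36 take 23 → i++
[i=11,j=4] A[i]=26<=B[j]=36 take 26 → i++
[i=12,j=4] A[i]=39>B[j]=36 take 36 → j++
[i=12,j=5] B done, take A[i]=39 → i++

merged[13] = 23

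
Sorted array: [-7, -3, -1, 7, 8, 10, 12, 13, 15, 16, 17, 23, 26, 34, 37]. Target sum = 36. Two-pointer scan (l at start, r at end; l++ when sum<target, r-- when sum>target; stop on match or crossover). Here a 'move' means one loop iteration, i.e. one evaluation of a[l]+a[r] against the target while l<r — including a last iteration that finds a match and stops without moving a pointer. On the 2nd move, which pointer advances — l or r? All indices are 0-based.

l=0 r=14: -7+37=30 <36, l++
l=1 r=14: -3+37=34 <36, l++

l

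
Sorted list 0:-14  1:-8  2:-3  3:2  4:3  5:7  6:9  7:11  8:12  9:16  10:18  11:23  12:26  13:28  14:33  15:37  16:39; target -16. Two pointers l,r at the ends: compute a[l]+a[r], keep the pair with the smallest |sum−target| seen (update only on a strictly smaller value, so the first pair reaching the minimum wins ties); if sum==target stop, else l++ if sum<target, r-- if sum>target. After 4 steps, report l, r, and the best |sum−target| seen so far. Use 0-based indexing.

[0,16] -14+39=25 d=41 * → r--
[0,15] -14+37=23 d=39 * → r--
[0,14] -14+33=19 d=35 * → r--
[0,13] -14+28=14 d=30 * → r--

l=0, r=12, best |Δ|=30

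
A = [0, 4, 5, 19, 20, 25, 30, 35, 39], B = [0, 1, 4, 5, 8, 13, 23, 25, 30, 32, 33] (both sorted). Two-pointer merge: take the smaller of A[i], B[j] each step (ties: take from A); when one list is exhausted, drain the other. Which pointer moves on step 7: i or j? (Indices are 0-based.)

j

[i=0,j=0] A[i]=0<=B[j]=0 take 0 → i++
[i=1,j=0] A[i]=4>B[j]=0 take 0 → j++
[i=1,j=1] A[i]=4>B[j]=1 take 1 → j++
[i=1,j=2] A[i]=4<=B[j]=4 take 4 → i++
[i=2,j=2] A[i]=5>B[j]=4 take 4 → j++
[i=2,j=3] A[i]=5<=B[j]=5 take 5 → i++
[i=3,j=3] A[i]=19>B[j]=5 take 5 → j++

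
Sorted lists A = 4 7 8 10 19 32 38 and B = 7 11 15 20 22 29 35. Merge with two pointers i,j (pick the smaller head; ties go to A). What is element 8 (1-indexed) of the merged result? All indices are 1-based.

i=1 j=1: A[i]=4<=B[j]=7 take 4, i++
i=2 j=1: A[i]=7<=B[j]=7 take 7, i++
i=3 j=1: A[i]=8>B[j]=7 take 7, j++
i=3 j=2: A[i]=8<=B[j]=11 take 8, i++
i=4 j=2: A[i]=10<=B[j]=11 take 10, i++
i=5 j=2: A[i]=19>B[j]=11 take 11, j++
i=5 j=3: A[i]=19>B[j]=15 take 15, j++
i=5 j=4: A[i]=19<=B[j]=20 take 19, i++
i=6 j=4: A[i]=32>B[j]=20 take 20, j++
i=6 j=5: A[i]=32>B[j]=22 take 22, j++
i=6 j=6: A[i]=32>B[j]=29 take 29, j++
i=6 j=7: A[i]=32<=B[j]=35 take 32, i++
i=7 j=7: A[i]=38>B[j]=35 take 35, j++
i=7 j=8: B done, take A[i]=38, i++

merged[8] = 19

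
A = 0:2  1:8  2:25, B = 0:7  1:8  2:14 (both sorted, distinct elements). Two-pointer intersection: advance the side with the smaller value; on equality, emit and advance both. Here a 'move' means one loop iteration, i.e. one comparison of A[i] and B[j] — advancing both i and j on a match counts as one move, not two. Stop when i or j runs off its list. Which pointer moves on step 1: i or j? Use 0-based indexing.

i

i=0 j=0: 2<7, i++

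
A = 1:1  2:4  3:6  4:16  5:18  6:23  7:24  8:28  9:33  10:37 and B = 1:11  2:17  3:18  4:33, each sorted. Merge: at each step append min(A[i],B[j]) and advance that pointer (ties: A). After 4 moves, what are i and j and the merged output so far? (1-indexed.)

i=4, j=2, merged so far=[1, 4, 6, 11]

i=1 j=1: A[i]=1<=B[j]=11 take 1, i++
i=2 j=1: A[i]=4<=B[j]=11 take 4, i++
i=3 j=1: A[i]=6<=B[j]=11 take 6, i++
i=4 j=1: A[i]=16>B[j]=11 take 11, j++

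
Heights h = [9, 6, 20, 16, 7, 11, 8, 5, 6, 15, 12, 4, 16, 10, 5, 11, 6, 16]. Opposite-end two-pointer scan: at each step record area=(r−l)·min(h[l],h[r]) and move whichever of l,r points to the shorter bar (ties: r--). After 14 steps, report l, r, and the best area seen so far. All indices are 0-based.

l=2, r=5, best area=240

[0,17] min(9,16)*17=153 best=153 * → l++
[1,17] min(6,16)*16=96 best=153 → l++
[2,17] min(20,16)*15=240 best=240 * → r--
[2,16] min(20,6)*14=84 best=240 → r--
[2,15] min(20,11)*13=143 best=240 → r--
[2,14] min(20,5)*12=60 best=240 → r--
[2,13] min(20,10)*11=110 best=240 → r--
[2,12] min(20,16)*10=160 best=240 → r--
[2,11] min(20,4)*9=36 best=240 → r--
[2,10] min(20,12)*8=96 best=240 → r--
[2,9] min(20,15)*7=105 best=240 → r--
[2,8] min(20,6)*6=36 best=240 → r--
[2,7] min(20,5)*5=25 best=240 → r--
[2,6] min(20,8)*4=32 best=240 → r--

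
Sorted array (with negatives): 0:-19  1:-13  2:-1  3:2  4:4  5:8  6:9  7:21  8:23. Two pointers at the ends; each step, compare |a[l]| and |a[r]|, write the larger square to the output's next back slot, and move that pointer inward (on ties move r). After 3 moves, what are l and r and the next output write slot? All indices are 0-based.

l=1, r=6, next write slot=5

[0,8] |-19|<=|23| out[8]=529 → r--
[0,7] |-19|<=|21| out[7]=441 → r--
[0,6] |-19|>|9| out[6]=361 → l++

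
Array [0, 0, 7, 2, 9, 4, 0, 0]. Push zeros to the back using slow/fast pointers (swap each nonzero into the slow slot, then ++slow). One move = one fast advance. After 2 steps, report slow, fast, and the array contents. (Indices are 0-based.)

slow=0 fast=0: a[fast]=0, fast++
slow=0 fast=1: a[fast]=0, fast++

slow=0, fast=2, a=[0, 0, 7, 2, 9, 4, 0, 0]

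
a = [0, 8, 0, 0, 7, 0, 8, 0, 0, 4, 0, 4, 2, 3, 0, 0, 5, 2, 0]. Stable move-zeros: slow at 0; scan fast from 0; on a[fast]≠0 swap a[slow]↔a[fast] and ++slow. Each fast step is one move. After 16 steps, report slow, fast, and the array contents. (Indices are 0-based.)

(s=0,f=0) a[fast]=0 → fast++
(s=0,f=1) a[fast]=8≠0 swap→a[0]=8 → slow++,fast++
(s=1,f=2) a[fast]=0 → fast++
(s=1,f=3) a[fast]=0 → fast++
(s=1,f=4) a[fast]=7≠0 swap→a[1]=7 → slow++,fast++
(s=2,f=5) a[fast]=0 → fast++
(s=2,f=6) a[fast]=8≠0 swap→a[2]=8 → slow++,fast++
(s=3,f=7) a[fast]=0 → fast++
(s=3,f=8) a[fast]=0 → fast++
(s=3,f=9) a[fast]=4≠0 swap→a[3]=4 → slow++,fast++
(s=4,f=10) a[fast]=0 → fast++
(s=4,f=11) a[fast]=4≠0 swap→a[4]=4 → slow++,fast++
(s=5,f=12) a[fast]=2≠0 swap→a[5]=2 → slow++,fast++
(s=6,f=13) a[fast]=3≠0 swap→a[6]=3 → slow++,fast++
(s=7,f=14) a[fast]=0 → fast++
(s=7,f=15) a[fast]=0 → fast++

slow=7, fast=16, a=[8, 7, 8, 4, 4, 2, 3, 0, 0, 0, 0, 0, 0, 0, 0, 0, 5, 2, 0]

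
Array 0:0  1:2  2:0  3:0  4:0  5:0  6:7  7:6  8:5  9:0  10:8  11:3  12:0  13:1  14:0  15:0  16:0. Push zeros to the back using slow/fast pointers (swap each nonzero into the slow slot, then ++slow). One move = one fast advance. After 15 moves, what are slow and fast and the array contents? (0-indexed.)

slow=0 fast=0: a[fast]=0, fast++
slow=0 fast=1: a[fast]=2≠0 swap→a[0]=2, slow++,fast++
slow=1 fast=2: a[fast]=0, fast++
slow=1 fast=3: a[fast]=0, fast++
slow=1 fast=4: a[fast]=0, fast++
slow=1 fast=5: a[fast]=0, fast++
slow=1 fast=6: a[fast]=7≠0 swap→a[1]=7, slow++,fast++
slow=2 fast=7: a[fast]=6≠0 swap→a[2]=6, slow++,fast++
slow=3 fast=8: a[fast]=5≠0 swap→a[3]=5, slow++,fast++
slow=4 fast=9: a[fast]=0, fast++
slow=4 fast=10: a[fast]=8≠0 swap→a[4]=8, slow++,fast++
slow=5 fast=11: a[fast]=3≠0 swap→a[5]=3, slow++,fast++
slow=6 fast=12: a[fast]=0, fast++
slow=6 fast=13: a[fast]=1≠0 swap→a[6]=1, slow++,fast++
slow=7 fast=14: a[fast]=0, fast++

slow=7, fast=15, a=[2, 7, 6, 5, 8, 3, 1, 0, 0, 0, 0, 0, 0, 0, 0, 0, 0]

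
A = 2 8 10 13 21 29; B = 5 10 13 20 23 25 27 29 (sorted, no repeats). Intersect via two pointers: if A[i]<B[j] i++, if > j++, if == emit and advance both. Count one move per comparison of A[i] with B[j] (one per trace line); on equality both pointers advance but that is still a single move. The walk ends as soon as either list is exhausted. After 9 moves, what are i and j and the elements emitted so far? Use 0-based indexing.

i=0 j=0: 2<5, i++
i=1 j=0: 8>5, j++
i=1 j=1: 8<10, i++
i=2 j=1: 10==10 emit, i++,j++
i=3 j=2: 13==13 emit, i++,j++
i=4 j=3: 21>20, j++
i=4 j=4: 21<23, i++
i=5 j=4: 29>23, j++
i=5 j=5: 29>25, j++

i=5, j=6, emitted=[10, 13]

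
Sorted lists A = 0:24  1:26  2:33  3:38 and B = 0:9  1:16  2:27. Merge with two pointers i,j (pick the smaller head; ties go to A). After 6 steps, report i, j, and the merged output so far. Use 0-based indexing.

i=0 j=0: A[i]=24>B[j]=9 take 9, j++
i=0 j=1: A[i]=24>B[j]=16 take 16, j++
i=0 j=2: A[i]=24<=B[j]=27 take 24, i++
i=1 j=2: A[i]=26<=B[j]=27 take 26, i++
i=2 j=2: A[i]=33>B[j]=27 take 27, j++
i=2 j=3: B done, take A[i]=33, i++

i=3, j=3, merged so far=[9, 16, 24, 26, 27, 33]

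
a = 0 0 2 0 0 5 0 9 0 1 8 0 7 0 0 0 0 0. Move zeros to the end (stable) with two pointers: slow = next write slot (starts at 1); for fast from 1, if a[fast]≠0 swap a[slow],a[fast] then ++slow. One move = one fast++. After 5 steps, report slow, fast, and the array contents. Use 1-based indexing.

slow=2, fast=6, a=[2, 0, 0, 0, 0, 5, 0, 9, 0, 1, 8, 0, 7, 0, 0, 0, 0, 0]

slow=1 fast=1: a[fast]=0, fast++
slow=1 fast=2: a[fast]=0, fast++
slow=1 fast=3: a[fast]=2≠0 swap→a[1]=2, slow++,fast++
slow=2 fast=4: a[fast]=0, fast++
slow=2 fast=5: a[fast]=0, fast++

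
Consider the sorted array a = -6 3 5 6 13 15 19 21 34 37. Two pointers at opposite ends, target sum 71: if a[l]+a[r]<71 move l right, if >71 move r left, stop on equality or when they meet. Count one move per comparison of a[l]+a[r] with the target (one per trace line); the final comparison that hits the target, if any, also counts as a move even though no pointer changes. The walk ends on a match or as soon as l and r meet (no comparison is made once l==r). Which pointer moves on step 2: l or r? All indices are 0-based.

l

l=0 r=9: -6+37=31 <71, l++
l=1 r=9: 3+37=40 <71, l++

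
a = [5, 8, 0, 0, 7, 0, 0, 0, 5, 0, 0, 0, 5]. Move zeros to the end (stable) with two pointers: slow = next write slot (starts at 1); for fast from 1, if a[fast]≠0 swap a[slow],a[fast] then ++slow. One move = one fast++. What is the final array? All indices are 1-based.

[5, 8, 7, 5, 5, 0, 0, 0, 0, 0, 0, 0, 0]

(s=1,f=1) a[fast]=5≠0 swap→a[1]=5 → slow++,fast++
(s=2,f=2) a[fast]=8≠0 swap→a[2]=8 → slow++,fast++
(s=3,f=3) a[fast]=0 → fast++
(s=3,f=4) a[fast]=0 → fast++
(s=3,f=5) a[fast]=7≠0 swap→a[3]=7 → slow++,fast++
(s=4,f=6) a[fast]=0 → fast++
(s=4,f=7) a[fast]=0 → fast++
(s=4,f=8) a[fast]=0 → fast++
(s=4,f=9) a[fast]=5≠0 swap→a[4]=5 → slow++,fast++
(s=5,f=10) a[fast]=0 → fast++
(s=5,f=11) a[fast]=0 → fast++
(s=5,f=12) a[fast]=0 → fast++
(s=5,f=13) a[fast]=5≠0 swap→a[5]=5 → slow++,fast++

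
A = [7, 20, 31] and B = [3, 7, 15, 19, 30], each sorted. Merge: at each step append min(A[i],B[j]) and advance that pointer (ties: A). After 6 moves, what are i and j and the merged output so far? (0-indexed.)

i=2, j=4, merged so far=[3, 7, 7, 15, 19, 20]

[i=0,j=0] A[i]=7>B[j]=3 take 3 → j++
[i=0,j=1] A[i]=7<=B[j]=7 take 7 → i++
[i=1,j=1] A[i]=20>B[j]=7 take 7 → j++
[i=1,j=2] A[i]=20>B[j]=15 take 15 → j++
[i=1,j=3] A[i]=20>B[j]=19 take 19 → j++
[i=1,j=4] A[i]=20<=B[j]=30 take 20 → i++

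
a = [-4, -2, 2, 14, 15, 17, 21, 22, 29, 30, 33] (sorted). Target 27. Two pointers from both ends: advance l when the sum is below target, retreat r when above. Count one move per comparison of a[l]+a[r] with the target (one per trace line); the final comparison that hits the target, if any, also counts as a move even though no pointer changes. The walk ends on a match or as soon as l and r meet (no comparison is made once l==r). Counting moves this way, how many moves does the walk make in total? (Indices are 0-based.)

4 moves

l=0 r=10: -4+33=29 >27, r--
l=0 r=9: -4+30=26 <27, l++
l=1 r=9: -2+30=28 >27, r--
l=1 r=8: -2+29=27, found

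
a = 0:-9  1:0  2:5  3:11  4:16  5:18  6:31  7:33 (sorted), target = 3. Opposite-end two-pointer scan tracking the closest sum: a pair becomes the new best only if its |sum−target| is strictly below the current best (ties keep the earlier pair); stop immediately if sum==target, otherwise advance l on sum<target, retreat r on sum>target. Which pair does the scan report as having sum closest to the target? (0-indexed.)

pair (-9, 11) with sum 2 (|Δ|=1)

l=0 r=7: -9+33=24 d=21 *, r--
l=0 r=6: -9+31=22 d=19 *, r--
l=0 r=5: -9+18=9 d=6 *, r--
l=0 r=4: -9+16=7 d=4 *, r--
l=0 r=3: -9+11=2 d=1 *, l++
l=1 r=3: 0+11=11 d=8, r--
l=1 r=2: 0+5=5 d=2, r--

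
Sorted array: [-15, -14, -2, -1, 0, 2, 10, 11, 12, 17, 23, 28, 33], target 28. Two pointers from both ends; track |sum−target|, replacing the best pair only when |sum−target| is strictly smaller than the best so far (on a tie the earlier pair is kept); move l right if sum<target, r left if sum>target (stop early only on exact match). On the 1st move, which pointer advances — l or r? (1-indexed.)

l

[1,13] -15+33=18 d=10 * → l++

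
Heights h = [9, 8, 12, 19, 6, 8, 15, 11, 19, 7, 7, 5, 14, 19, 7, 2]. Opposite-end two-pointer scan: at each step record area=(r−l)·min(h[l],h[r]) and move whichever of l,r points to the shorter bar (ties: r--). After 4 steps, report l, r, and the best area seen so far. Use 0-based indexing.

l=2, r=13, best area=117

l=0 r=15: min(9,2)*15=30 best=30 *, r--
l=0 r=14: min(9,7)*14=98 best=98 *, r--
l=0 r=13: min(9,19)*13=117 best=117 *, l++
l=1 r=13: min(8,19)*12=96 best=117, l++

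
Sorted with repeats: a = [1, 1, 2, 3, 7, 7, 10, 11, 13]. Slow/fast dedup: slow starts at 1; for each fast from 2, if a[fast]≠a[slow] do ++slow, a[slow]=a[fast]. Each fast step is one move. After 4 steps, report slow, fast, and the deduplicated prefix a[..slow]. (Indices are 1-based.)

slow=4, fast=6, prefix=[1, 2, 3, 7]

(s=1,f=2) a[fast]=1=a[slow] dup → fast++
(s=1,f=3) a[fast]=2≠a[slow]=1 write a[2]=2 → slow++,fast++
(s=2,f=4) a[fast]=3≠a[slow]=2 write a[3]=3 → slow++,fast++
(s=3,f=5) a[fast]=7≠a[slow]=3 write a[4]=7 → slow++,fast++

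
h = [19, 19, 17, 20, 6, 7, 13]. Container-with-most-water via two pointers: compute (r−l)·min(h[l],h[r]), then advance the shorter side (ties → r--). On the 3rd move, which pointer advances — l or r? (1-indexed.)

l=1 r=7: min(19,13)*6=78 best=78 *, r--
l=1 r=6: min(19,7)*5=35 best=78, r--
l=1 r=5: min(19,6)*4=24 best=78, r--

r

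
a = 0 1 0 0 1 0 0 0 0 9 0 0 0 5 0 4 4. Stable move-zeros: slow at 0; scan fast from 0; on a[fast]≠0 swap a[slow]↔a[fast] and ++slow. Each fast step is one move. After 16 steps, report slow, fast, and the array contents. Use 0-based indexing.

slow=5, fast=16, a=[1, 1, 9, 5, 4, 0, 0, 0, 0, 0, 0, 0, 0, 0, 0, 0, 4]

(s=0,f=0) a[fast]=0 → fast++
(s=0,f=1) a[fast]=1≠0 swap→a[0]=1 → slow++,fast++
(s=1,f=2) a[fast]=0 → fast++
(s=1,f=3) a[fast]=0 → fast++
(s=1,f=4) a[fast]=1≠0 swap→a[1]=1 → slow++,fast++
(s=2,f=5) a[fast]=0 → fast++
(s=2,f=6) a[fast]=0 → fast++
(s=2,f=7) a[fast]=0 → fast++
(s=2,f=8) a[fast]=0 → fast++
(s=2,f=9) a[fast]=9≠0 swap→a[2]=9 → slow++,fast++
(s=3,f=10) a[fast]=0 → fast++
(s=3,f=11) a[fast]=0 → fast++
(s=3,f=12) a[fast]=0 → fast++
(s=3,f=13) a[fast]=5≠0 swap→a[3]=5 → slow++,fast++
(s=4,f=14) a[fast]=0 → fast++
(s=4,f=15) a[fast]=4≠0 swap→a[4]=4 → slow++,fast++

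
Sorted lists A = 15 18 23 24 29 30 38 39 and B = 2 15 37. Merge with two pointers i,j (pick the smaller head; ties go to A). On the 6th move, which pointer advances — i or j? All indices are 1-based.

i

[i=1,j=1] A[i]=15>B[j]=2 take 2 → j++
[i=1,j=2] A[i]=15<=B[j]=15 take 15 → i++
[i=2,j=2] A[i]=18>B[j]=15 take 15 → j++
[i=2,j=3] A[i]=18<=B[j]=37 take 18 → i++
[i=3,j=3] A[i]=23<=B[j]=37 take 23 → i++
[i=4,j=3] A[i]=24<=B[j]=37 take 24 → i++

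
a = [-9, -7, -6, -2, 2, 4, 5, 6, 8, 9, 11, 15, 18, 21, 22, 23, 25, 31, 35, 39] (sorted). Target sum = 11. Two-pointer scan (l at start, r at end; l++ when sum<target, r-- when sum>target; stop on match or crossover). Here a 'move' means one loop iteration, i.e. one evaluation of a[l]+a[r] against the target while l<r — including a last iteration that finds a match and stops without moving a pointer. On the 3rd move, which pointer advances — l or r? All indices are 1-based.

r

[1,20] -9+39=30 >11 → r--
[1,19] -9+35=26 >11 → r--
[1,18] -9+31=22 >11 → r--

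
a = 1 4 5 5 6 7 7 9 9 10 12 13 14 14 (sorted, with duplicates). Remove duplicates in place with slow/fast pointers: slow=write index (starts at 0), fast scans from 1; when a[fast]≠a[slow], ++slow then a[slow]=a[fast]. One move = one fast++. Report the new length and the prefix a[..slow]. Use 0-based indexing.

length 10; prefix = [1, 4, 5, 6, 7, 9, 10, 12, 13, 14]

(s=0,f=1) a[fast]=4≠a[slow]=1 write a[1]=4 → slow++,fast++
(s=1,f=2) a[fast]=5≠a[slow]=4 write a[2]=5 → slow++,fast++
(s=2,f=3) a[fast]=5=a[slow] dup → fast++
(s=2,f=4) a[fast]=6≠a[slow]=5 write a[3]=6 → slow++,fast++
(s=3,f=5) a[fast]=7≠a[slow]=6 write a[4]=7 → slow++,fast++
(s=4,f=6) a[fast]=7=a[slow] dup → fast++
(s=4,f=7) a[fast]=9≠a[slow]=7 write a[5]=9 → slow++,fast++
(s=5,f=8) a[fast]=9=a[slow] dup → fast++
(s=5,f=9) a[fast]=10≠a[slow]=9 write a[6]=10 → slow++,fast++
(s=6,f=10) a[fast]=12≠a[slow]=10 write a[7]=12 → slow++,fast++
(s=7,f=11) a[fast]=13≠a[slow]=12 write a[8]=13 → slow++,fast++
(s=8,f=12) a[fast]=14≠a[slow]=13 write a[9]=14 → slow++,fast++
(s=9,f=13) a[fast]=14=a[slow] dup → fast++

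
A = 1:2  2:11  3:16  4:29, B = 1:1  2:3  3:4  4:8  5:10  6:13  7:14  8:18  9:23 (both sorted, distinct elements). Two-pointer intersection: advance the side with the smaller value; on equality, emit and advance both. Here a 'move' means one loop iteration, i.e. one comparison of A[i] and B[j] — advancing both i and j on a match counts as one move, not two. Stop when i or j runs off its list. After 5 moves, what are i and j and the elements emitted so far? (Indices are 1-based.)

i=2, j=5, emitted=[]

[i=1,j=1] 2>1 → j++
[i=1,j=2] 2<3 → i++
[i=2,j=2] 11>3 → j++
[i=2,j=3] 11>4 → j++
[i=2,j=4] 11>8 → j++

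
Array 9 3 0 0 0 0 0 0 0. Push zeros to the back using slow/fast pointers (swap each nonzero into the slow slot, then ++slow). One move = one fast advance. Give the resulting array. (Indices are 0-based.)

[9, 3, 0, 0, 0, 0, 0, 0, 0]

slow=0 fast=0: a[fast]=9≠0 swap→a[0]=9, slow++,fast++
slow=1 fast=1: a[fast]=3≠0 swap→a[1]=3, slow++,fast++
slow=2 fast=2: a[fast]=0, fast++
slow=2 fast=3: a[fast]=0, fast++
slow=2 fast=4: a[fast]=0, fast++
slow=2 fast=5: a[fast]=0, fast++
slow=2 fast=6: a[fast]=0, fast++
slow=2 fast=7: a[fast]=0, fast++
slow=2 fast=8: a[fast]=0, fast++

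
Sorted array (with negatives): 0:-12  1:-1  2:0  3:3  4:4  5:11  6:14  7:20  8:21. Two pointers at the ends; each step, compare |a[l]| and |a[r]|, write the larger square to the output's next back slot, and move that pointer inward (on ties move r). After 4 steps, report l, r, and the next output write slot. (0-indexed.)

[0,8] |-12|<=|21| out[8]=441 → r--
[0,7] |-12|<=|20| out[7]=400 → r--
[0,6] |-12|<=|14| out[6]=196 → r--
[0,5] |-12|>|11| out[5]=144 → l++

l=1, r=5, next write slot=4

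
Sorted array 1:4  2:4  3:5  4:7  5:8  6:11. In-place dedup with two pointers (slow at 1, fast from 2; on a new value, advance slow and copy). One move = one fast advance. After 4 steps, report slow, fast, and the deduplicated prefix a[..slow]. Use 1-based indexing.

(s=1,f=2) a[fast]=4=a[slow] dup → fast++
(s=1,f=3) a[fast]=5≠a[slow]=4 write a[2]=5 → slow++,fast++
(s=2,f=4) a[fast]=7≠a[slow]=5 write a[3]=7 → slow++,fast++
(s=3,f=5) a[fast]=8≠a[slow]=7 write a[4]=8 → slow++,fast++

slow=4, fast=6, prefix=[4, 5, 7, 8]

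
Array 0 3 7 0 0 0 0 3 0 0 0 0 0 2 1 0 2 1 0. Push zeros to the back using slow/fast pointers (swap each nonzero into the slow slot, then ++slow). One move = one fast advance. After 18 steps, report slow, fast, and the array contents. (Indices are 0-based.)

slow=0 fast=0: a[fast]=0, fast++
slow=0 fast=1: a[fast]=3≠0 swap→a[0]=3, slow++,fast++
slow=1 fast=2: a[fast]=7≠0 swap→a[1]=7, slow++,fast++
slow=2 fast=3: a[fast]=0, fast++
slow=2 fast=4: a[fast]=0, fast++
slow=2 fast=5: a[fast]=0, fast++
slow=2 fast=6: a[fast]=0, fast++
slow=2 fast=7: a[fast]=3≠0 swap→a[2]=3, slow++,fast++
slow=3 fast=8: a[fast]=0, fast++
slow=3 fast=9: a[fast]=0, fast++
slow=3 fast=10: a[fast]=0, fast++
slow=3 fast=11: a[fast]=0, fast++
slow=3 fast=12: a[fast]=0, fast++
slow=3 fast=13: a[fast]=2≠0 swap→a[3]=2, slow++,fast++
slow=4 fast=14: a[fast]=1≠0 swap→a[4]=1, slow++,fast++
slow=5 fast=15: a[fast]=0, fast++
slow=5 fast=16: a[fast]=2≠0 swap→a[5]=2, slow++,fast++
slow=6 fast=17: a[fast]=1≠0 swap→a[6]=1, slow++,fast++

slow=7, fast=18, a=[3, 7, 3, 2, 1, 2, 1, 0, 0, 0, 0, 0, 0, 0, 0, 0, 0, 0, 0]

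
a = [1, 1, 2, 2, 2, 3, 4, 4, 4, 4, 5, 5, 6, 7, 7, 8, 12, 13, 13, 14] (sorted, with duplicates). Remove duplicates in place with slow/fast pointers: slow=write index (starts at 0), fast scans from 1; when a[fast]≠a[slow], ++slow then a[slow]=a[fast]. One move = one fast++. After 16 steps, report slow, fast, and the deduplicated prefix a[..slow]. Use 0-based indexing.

slow=8, fast=17, prefix=[1, 2, 3, 4, 5, 6, 7, 8, 12]

(s=0,f=1) a[fast]=1=a[slow] dup → fast++
(s=0,f=2) a[fast]=2≠a[slow]=1 write a[1]=2 → slow++,fast++
(s=1,f=3) a[fast]=2=a[slow] dup → fast++
(s=1,f=4) a[fast]=2=a[slow] dup → fast++
(s=1,f=5) a[fast]=3≠a[slow]=2 write a[2]=3 → slow++,fast++
(s=2,f=6) a[fast]=4≠a[slow]=3 write a[3]=4 → slow++,fast++
(s=3,f=7) a[fast]=4=a[slow] dup → fast++
(s=3,f=8) a[fast]=4=a[slow] dup → fast++
(s=3,f=9) a[fast]=4=a[slow] dup → fast++
(s=3,f=10) a[fast]=5≠a[slow]=4 write a[4]=5 → slow++,fast++
(s=4,f=11) a[fast]=5=a[slow] dup → fast++
(s=4,f=12) a[fast]=6≠a[slow]=5 write a[5]=6 → slow++,fast++
(s=5,f=13) a[fast]=7≠a[slow]=6 write a[6]=7 → slow++,fast++
(s=6,f=14) a[fast]=7=a[slow] dup → fast++
(s=6,f=15) a[fast]=8≠a[slow]=7 write a[7]=8 → slow++,fast++
(s=7,f=16) a[fast]=12≠a[slow]=8 write a[8]=12 → slow++,fast++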